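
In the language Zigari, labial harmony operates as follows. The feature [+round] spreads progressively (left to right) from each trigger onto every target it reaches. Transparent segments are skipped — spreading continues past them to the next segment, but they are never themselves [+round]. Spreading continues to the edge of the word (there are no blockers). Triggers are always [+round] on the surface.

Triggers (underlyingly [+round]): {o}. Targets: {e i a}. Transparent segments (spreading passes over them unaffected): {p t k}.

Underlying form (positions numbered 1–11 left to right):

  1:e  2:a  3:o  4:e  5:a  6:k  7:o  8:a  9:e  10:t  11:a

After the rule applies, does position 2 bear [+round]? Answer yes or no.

From /o/ at 3 rightward: 4 /e/ → [+round]; 5 /a/ → [+round]; 6 /k/ transparent; 7 /o/ is itself a trigger — this domain ends here.
From /o/ at 7 rightward: 8 /a/ → [+round]; 9 /e/ → [+round]; 10 /t/ transparent; 11 /a/ → [+round]; word edge.
Targets with no active source: positions 1 2 stay [-round].
[+round] positions on the surface: 3 4 5 7 8 9 11.

no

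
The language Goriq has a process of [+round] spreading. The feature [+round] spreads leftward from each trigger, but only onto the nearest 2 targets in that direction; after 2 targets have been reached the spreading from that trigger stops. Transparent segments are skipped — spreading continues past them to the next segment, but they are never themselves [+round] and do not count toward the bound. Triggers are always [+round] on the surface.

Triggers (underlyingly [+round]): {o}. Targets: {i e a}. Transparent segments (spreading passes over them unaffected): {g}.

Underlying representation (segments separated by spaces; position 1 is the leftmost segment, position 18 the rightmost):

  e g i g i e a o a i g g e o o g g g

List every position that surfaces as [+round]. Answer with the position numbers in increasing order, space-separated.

6 7 8 10 13 14 15

From /o/ at 8 leftward: 7 /a/ → [+round]; 6 /e/ → [+round]; bound reached.
From /o/ at 14 leftward: 13 /e/ → [+round]; 12 /g/ transparent; 11 /g/ transparent; 10 /i/ → [+round]; bound reached.
From /o/ at 15 leftward: 14 /o/ is itself a trigger — this domain ends here.
Targets with no active source: positions 1 3 5 9 stay [-round].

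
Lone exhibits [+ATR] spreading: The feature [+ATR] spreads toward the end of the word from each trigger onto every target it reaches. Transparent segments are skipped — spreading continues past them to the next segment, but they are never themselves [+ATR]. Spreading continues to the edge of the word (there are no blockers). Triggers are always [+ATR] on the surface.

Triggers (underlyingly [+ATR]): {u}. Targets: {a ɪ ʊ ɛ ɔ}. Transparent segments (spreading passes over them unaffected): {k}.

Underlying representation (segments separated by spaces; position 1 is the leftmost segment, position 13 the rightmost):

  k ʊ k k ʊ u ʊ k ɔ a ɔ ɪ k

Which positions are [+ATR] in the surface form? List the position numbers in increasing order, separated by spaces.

From /u/ at 6 rightward: 7 /ʊ/ → [+ATR]; 8 /k/ transparent; 9 /ɔ/ → [+ATR]; 10 /a/ → [+ATR]; 11 /ɔ/ → [+ATR]; 12 /ɪ/ → [+ATR]; 13 /k/ transparent; word edge.
Targets with no active source: positions 2 5 stay [-ATR].

6 7 9 10 11 12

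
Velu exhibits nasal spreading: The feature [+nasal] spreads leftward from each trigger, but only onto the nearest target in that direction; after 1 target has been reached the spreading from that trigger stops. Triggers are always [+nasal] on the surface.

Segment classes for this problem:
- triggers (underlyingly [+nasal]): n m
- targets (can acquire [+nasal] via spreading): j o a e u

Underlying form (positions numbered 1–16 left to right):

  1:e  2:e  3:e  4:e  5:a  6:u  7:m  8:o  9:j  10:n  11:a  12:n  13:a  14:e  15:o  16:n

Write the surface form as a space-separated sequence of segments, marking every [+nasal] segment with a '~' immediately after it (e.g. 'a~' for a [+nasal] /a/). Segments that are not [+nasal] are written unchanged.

e e e e a u~ m~ o j~ n~ a~ n~ a e o~ n~

From /m/ at 7 leftward: 6 /u/ → [+nasal]; bound reached.
From /n/ at 10 leftward: 9 /j/ → [+nasal]; bound reached.
From /n/ at 12 leftward: 11 /a/ → [+nasal]; bound reached.
From /n/ at 16 leftward: 15 /o/ → [+nasal]; bound reached.
Targets with no active source: positions 1 2 3 4 5 8 13 14 stay [-nasal].
[+nasal] positions on the surface: 6 7 9 10 11 12 15 16.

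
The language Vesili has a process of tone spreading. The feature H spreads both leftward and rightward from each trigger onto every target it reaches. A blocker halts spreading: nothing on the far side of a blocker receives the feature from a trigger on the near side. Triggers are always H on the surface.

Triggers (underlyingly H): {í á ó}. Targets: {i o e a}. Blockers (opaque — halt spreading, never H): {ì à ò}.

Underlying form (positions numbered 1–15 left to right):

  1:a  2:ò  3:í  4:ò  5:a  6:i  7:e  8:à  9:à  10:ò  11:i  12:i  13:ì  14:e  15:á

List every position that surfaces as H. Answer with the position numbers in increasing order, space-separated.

From /í/ at 3 rightward: 4 /ò/ blocks.
From /í/ at 3 leftward: 2 /ò/ blocks.
From /á/ at 15 rightward: word edge.
From /á/ at 15 leftward: 14 /e/ → H; 13 /ì/ blocks.
Targets with no active source: positions 1 5 6 7 11 12 stay [-high tone].

3 14 15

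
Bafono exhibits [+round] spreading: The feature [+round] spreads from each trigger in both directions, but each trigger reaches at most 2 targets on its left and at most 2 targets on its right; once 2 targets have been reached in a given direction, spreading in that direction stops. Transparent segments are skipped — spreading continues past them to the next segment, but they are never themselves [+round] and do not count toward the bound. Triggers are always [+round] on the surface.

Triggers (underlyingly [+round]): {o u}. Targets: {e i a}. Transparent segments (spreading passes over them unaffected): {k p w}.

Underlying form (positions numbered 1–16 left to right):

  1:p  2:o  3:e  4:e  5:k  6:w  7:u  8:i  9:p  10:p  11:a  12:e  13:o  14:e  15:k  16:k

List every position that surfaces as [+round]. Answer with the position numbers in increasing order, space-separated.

From /o/ at 2 rightward: 3 /e/ → [+round]; 4 /e/ → [+round]; bound reached.
From /o/ at 2 leftward: 1 /p/ transparent; word edge.
From /u/ at 7 rightward: 8 /i/ → [+round]; 9 /p/ transparent; 10 /p/ transparent; 11 /a/ → [+round]; bound reached.
From /u/ at 7 leftward: 6 /w/ transparent; 5 /k/ transparent; 4 /e/ → [+round]; 3 /e/ → [+round]; bound reached.
From /o/ at 13 rightward: 14 /e/ → [+round]; 15 /k/ transparent; 16 /k/ transparent; word edge.
From /o/ at 13 leftward: 12 /e/ → [+round]; 11 /a/ → [+round]; bound reached.

2 3 4 7 8 11 12 13 14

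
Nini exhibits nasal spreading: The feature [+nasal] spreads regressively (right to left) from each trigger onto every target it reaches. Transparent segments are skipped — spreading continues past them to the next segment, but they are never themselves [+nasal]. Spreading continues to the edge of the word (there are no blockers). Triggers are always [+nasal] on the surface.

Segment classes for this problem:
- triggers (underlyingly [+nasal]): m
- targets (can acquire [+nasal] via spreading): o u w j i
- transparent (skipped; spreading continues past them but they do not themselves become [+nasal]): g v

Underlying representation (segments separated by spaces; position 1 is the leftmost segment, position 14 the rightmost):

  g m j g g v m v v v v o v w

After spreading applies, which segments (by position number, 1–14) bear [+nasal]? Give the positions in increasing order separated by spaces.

2 3 7

From /m/ at 2 leftward: 1 /g/ transparent; word edge.
From /m/ at 7 leftward: 6 /v/ transparent; 5 /g/ transparent; 4 /g/ transparent; 3 /j/ → [+nasal]; 2 /m/ is itself a trigger — this domain ends here.
Targets with no active source: positions 12 14 stay [-nasal].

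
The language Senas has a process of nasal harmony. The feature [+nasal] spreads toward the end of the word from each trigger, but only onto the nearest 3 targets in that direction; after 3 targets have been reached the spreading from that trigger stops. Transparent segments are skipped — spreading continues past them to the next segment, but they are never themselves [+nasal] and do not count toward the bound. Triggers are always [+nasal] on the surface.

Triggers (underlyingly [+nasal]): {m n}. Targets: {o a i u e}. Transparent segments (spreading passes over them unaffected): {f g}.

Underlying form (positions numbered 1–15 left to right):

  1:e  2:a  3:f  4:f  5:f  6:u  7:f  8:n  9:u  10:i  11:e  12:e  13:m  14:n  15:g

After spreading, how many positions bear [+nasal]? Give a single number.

From /n/ at 8 rightward: 9 /u/ → [+nasal]; 10 /i/ → [+nasal]; 11 /e/ → [+nasal]; bound reached.
From /m/ at 13 rightward: 14 /n/ is itself a trigger — this domain ends here.
From /n/ at 14 rightward: 15 /g/ transparent; word edge.
Targets with no active source: positions 1 2 6 12 stay [-nasal].
[+nasal] positions on the surface: 8 9 10 11 13 14.

6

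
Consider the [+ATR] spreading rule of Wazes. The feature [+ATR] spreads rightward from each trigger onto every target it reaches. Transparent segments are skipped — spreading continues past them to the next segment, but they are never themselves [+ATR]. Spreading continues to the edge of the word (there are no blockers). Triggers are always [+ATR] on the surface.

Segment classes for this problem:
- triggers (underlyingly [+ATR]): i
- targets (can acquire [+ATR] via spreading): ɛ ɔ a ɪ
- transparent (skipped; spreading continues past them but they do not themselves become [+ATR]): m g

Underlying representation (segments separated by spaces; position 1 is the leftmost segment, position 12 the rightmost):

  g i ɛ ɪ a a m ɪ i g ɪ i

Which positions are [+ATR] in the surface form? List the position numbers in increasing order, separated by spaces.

2 3 4 5 6 8 9 11 12

From /i/ at 2 rightward: 3 /ɛ/ → [+ATR]; 4 /ɪ/ → [+ATR]; 5 /a/ → [+ATR]; 6 /a/ → [+ATR]; 7 /m/ transparent; 8 /ɪ/ → [+ATR]; 9 /i/ is itself a trigger — this domain ends here.
From /i/ at 9 rightward: 10 /g/ transparent; 11 /ɪ/ → [+ATR]; 12 /i/ is itself a trigger — this domain ends here.
From /i/ at 12 rightward: word edge.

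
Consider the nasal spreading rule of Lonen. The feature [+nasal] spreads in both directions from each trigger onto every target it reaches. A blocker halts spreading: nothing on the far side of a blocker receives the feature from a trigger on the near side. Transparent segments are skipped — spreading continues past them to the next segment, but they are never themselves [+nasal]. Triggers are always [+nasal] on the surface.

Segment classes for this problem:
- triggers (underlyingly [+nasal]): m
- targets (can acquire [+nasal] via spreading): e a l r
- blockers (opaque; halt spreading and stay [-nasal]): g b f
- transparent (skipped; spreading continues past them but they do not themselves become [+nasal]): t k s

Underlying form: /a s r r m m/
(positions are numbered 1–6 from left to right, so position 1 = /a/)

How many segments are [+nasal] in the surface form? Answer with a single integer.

5

From /m/ at 5 rightward: 6 /m/ is itself a trigger — this domain ends here.
From /m/ at 5 leftward: 4 /r/ → [+nasal]; 3 /r/ → [+nasal]; 2 /s/ transparent; 1 /a/ → [+nasal]; word edge.
From /m/ at 6 rightward: word edge.
From /m/ at 6 leftward: 5 /m/ is itself a trigger — this domain ends here.
[+nasal] positions on the surface: 1 3 4 5 6.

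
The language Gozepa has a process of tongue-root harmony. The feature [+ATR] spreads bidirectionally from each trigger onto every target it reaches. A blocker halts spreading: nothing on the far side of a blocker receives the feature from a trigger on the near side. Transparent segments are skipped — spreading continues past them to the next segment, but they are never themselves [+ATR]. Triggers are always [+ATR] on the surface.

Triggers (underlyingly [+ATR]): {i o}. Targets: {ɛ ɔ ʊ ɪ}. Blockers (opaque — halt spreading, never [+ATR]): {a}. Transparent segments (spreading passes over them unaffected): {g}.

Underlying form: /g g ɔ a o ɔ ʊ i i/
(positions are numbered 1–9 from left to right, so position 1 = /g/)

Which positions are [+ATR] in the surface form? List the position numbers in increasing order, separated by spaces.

5 6 7 8 9

From /o/ at 5 rightward: 6 /ɔ/ → [+ATR]; 7 /ʊ/ → [+ATR]; 8 /i/ is itself a trigger — this domain ends here.
From /o/ at 5 leftward: 4 /a/ blocks.
From /i/ at 8 rightward: 9 /i/ is itself a trigger — this domain ends here.
From /i/ at 8 leftward: 7 /ʊ/ → [+ATR]; 6 /ɔ/ → [+ATR]; 5 /o/ is itself a trigger — this domain ends here.
From /i/ at 9 rightward: word edge.
From /i/ at 9 leftward: 8 /i/ is itself a trigger — this domain ends here.
Target with no active source: position 3 stays [-ATR].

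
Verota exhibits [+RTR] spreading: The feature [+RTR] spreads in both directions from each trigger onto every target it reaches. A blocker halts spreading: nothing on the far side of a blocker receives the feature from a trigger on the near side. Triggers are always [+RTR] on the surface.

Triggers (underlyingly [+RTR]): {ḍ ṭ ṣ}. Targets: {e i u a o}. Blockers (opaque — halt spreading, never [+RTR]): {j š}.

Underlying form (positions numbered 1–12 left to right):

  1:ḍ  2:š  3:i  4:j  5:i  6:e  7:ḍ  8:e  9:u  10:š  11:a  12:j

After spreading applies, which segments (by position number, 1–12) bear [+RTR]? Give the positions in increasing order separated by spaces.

From /ḍ/ at 1 rightward: 2 /š/ blocks.
From /ḍ/ at 1 leftward: word edge.
From /ḍ/ at 7 rightward: 8 /e/ → [+RTR]; 9 /u/ → [+RTR]; 10 /š/ blocks.
From /ḍ/ at 7 leftward: 6 /e/ → [+RTR]; 5 /i/ → [+RTR]; 4 /j/ blocks.
Targets with no active source: positions 3 11 stay [-emphatic].

1 5 6 7 8 9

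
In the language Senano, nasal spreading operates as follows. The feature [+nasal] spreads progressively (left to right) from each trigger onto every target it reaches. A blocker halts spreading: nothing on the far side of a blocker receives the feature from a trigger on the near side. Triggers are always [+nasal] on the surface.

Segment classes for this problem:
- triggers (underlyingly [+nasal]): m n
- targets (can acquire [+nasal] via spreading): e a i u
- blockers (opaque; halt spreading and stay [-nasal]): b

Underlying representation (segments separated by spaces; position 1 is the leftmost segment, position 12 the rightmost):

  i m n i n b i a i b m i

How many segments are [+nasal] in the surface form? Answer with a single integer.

6

From /m/ at 2 rightward: 3 /n/ is itself a trigger — this domain ends here.
From /n/ at 3 rightward: 4 /i/ → [+nasal]; 5 /n/ is itself a trigger — this domain ends here.
From /n/ at 5 rightward: 6 /b/ blocks.
From /m/ at 11 rightward: 12 /i/ → [+nasal]; word edge.
Targets with no active source: positions 1 7 8 9 stay [-nasal].
[+nasal] positions on the surface: 2 3 4 5 11 12.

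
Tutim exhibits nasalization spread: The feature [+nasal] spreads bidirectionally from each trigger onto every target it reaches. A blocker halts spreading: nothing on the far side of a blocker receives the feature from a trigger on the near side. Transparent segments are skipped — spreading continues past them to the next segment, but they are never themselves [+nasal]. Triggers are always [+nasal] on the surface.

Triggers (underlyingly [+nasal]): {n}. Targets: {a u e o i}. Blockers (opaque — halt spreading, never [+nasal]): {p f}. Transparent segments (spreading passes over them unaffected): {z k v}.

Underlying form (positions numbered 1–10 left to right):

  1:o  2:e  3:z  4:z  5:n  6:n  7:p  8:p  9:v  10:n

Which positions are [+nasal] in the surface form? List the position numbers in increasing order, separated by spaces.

From /n/ at 5 rightward: 6 /n/ is itself a trigger — this domain ends here.
From /n/ at 5 leftward: 4 /z/ transparent; 3 /z/ transparent; 2 /e/ → [+nasal]; 1 /o/ → [+nasal]; word edge.
From /n/ at 6 rightward: 7 /p/ blocks.
From /n/ at 6 leftward: 5 /n/ is itself a trigger — this domain ends here.
From /n/ at 10 rightward: word edge.
From /n/ at 10 leftward: 9 /v/ transparent; 8 /p/ blocks.

1 2 5 6 10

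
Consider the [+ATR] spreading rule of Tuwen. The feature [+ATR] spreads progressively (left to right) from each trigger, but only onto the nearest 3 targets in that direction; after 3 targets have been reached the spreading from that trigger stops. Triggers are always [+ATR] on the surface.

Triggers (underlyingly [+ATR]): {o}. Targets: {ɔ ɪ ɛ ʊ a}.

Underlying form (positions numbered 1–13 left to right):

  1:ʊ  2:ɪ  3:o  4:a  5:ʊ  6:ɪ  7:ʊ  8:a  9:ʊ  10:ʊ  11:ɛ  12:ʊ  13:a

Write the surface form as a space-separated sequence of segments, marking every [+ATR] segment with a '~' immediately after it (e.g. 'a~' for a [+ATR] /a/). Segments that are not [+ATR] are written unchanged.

From /o/ at 3 rightward: 4 /a/ → [+ATR]; 5 /ʊ/ → [+ATR]; 6 /ɪ/ → [+ATR]; bound reached.
Targets with no active source: positions 1 2 7 8 9 10 11 12 13 stay [-ATR].
[+ATR] positions on the surface: 3 4 5 6.

ʊ ɪ o~ a~ ʊ~ ɪ~ ʊ a ʊ ʊ ɛ ʊ a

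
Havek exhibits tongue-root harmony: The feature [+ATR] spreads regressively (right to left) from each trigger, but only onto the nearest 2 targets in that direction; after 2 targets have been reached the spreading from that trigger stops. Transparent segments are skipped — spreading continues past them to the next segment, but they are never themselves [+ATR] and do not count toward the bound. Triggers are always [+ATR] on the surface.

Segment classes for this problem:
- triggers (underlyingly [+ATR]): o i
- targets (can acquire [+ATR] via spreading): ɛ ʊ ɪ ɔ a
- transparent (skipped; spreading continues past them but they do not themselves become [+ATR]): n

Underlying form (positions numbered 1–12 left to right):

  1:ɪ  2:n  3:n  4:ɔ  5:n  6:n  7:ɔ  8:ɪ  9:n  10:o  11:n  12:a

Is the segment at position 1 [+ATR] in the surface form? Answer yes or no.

From /o/ at 10 leftward: 9 /n/ transparent; 8 /ɪ/ → [+ATR]; 7 /ɔ/ → [+ATR]; bound reached.
Targets with no active source: positions 1 4 12 stay [-ATR].
[+ATR] positions on the surface: 7 8 10.

no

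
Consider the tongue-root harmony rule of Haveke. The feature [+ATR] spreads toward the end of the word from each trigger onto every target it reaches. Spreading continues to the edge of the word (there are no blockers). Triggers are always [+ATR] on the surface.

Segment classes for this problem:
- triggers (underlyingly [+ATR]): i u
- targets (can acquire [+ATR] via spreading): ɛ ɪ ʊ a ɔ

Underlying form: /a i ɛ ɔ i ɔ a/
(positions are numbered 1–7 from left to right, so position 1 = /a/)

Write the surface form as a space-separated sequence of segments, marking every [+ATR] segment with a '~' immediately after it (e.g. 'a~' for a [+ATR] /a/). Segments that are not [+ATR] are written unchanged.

a i~ ɛ~ ɔ~ i~ ɔ~ a~

From /i/ at 2 rightward: 3 /ɛ/ → [+ATR]; 4 /ɔ/ → [+ATR]; 5 /i/ is itself a trigger — this domain ends here.
From /i/ at 5 rightward: 6 /ɔ/ → [+ATR]; 7 /a/ → [+ATR]; word edge.
Target with no active source: position 1 stays [-ATR].
[+ATR] positions on the surface: 2 3 4 5 6 7.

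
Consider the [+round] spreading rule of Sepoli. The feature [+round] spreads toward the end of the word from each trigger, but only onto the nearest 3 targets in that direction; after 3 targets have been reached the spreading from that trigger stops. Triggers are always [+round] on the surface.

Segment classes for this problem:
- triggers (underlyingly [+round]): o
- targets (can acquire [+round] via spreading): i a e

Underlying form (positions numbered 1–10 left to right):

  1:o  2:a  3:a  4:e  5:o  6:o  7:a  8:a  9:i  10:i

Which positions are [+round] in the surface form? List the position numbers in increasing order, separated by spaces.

1 2 3 4 5 6 7 8 9

From /o/ at 1 rightward: 2 /a/ → [+round]; 3 /a/ → [+round]; 4 /e/ → [+round]; bound reached.
From /o/ at 5 rightward: 6 /o/ is itself a trigger — this domain ends here.
From /o/ at 6 rightward: 7 /a/ → [+round]; 8 /a/ → [+round]; 9 /i/ → [+round]; bound reached.
Target with no active source: position 10 stays [-round].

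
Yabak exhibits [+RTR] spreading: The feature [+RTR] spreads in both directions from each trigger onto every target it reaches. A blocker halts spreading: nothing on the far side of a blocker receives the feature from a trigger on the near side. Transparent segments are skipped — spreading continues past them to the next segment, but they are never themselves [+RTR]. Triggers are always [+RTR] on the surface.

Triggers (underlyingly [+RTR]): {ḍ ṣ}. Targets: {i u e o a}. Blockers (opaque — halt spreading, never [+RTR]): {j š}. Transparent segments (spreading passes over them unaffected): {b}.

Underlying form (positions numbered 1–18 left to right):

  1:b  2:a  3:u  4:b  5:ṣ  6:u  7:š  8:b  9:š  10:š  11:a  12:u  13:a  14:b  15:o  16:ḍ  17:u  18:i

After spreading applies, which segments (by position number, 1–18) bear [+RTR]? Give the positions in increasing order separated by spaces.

From /ṣ/ at 5 rightward: 6 /u/ → [+RTR]; 7 /š/ blocks.
From /ṣ/ at 5 leftward: 4 /b/ transparent; 3 /u/ → [+RTR]; 2 /a/ → [+RTR]; 1 /b/ transparent; word edge.
From /ḍ/ at 16 rightward: 17 /u/ → [+RTR]; 18 /i/ → [+RTR]; word edge.
From /ḍ/ at 16 leftward: 15 /o/ → [+RTR]; 14 /b/ transparent; 13 /a/ → [+RTR]; 12 /u/ → [+RTR]; 11 /a/ → [+RTR]; 10 /š/ blocks.

2 3 5 6 11 12 13 15 16 17 18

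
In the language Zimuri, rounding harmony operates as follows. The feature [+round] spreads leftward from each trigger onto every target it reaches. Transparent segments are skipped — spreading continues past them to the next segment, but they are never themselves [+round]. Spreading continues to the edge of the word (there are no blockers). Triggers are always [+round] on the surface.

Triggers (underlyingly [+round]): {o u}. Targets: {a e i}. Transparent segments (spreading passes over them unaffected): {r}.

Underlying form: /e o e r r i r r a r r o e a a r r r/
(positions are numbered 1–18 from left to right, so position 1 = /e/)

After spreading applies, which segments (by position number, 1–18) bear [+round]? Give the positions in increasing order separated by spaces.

1 2 3 6 9 12

From /o/ at 2 leftward: 1 /e/ → [+round]; word edge.
From /o/ at 12 leftward: 11 /r/ transparent; 10 /r/ transparent; 9 /a/ → [+round]; 8 /r/ transparent; 7 /r/ transparent; 6 /i/ → [+round]; 5 /r/ transparent; 4 /r/ transparent; 3 /e/ → [+round]; 2 /o/ is itself a trigger — this domain ends here.
Targets with no active source: positions 13 14 15 stay [-round].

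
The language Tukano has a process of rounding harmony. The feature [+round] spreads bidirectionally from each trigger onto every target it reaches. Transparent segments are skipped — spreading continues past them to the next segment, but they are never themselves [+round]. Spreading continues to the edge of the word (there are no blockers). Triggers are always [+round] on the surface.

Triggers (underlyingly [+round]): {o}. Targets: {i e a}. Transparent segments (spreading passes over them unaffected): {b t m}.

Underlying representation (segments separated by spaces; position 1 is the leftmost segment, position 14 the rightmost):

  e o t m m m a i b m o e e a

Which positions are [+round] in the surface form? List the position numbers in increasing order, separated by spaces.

1 2 7 8 11 12 13 14

From /o/ at 2 rightward: 3 /t/ transparent; 4 /m/ transparent; 5 /m/ transparent; 6 /m/ transparent; 7 /a/ → [+round]; 8 /i/ → [+round]; 9 /b/ transparent; 10 /m/ transparent; 11 /o/ is itself a trigger — this domain ends here.
From /o/ at 2 leftward: 1 /e/ → [+round]; word edge.
From /o/ at 11 rightward: 12 /e/ → [+round]; 13 /e/ → [+round]; 14 /a/ → [+round]; word edge.
From /o/ at 11 leftward: 10 /m/ transparent; 9 /b/ transparent; 8 /i/ → [+round]; 7 /a/ → [+round]; 6 /m/ transparent; 5 /m/ transparent; 4 /m/ transparent; 3 /t/ transparent; 2 /o/ is itself a trigger — this domain ends here.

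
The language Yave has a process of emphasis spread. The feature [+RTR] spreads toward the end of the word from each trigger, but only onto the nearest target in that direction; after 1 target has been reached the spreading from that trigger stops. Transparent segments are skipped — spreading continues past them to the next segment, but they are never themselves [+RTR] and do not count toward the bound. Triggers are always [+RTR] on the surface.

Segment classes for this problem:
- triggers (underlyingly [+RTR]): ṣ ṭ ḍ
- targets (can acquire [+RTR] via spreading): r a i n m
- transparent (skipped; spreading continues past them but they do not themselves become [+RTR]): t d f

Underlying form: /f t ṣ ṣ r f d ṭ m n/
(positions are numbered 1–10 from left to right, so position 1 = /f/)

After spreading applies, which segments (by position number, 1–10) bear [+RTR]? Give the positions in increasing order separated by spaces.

3 4 5 8 9

From /ṣ/ at 3 rightward: 4 /ṣ/ is itself a trigger — this domain ends here.
From /ṣ/ at 4 rightward: 5 /r/ → [+RTR]; bound reached.
From /ṭ/ at 8 rightward: 9 /m/ → [+RTR]; bound reached.
Target with no active source: position 10 stays [-emphatic].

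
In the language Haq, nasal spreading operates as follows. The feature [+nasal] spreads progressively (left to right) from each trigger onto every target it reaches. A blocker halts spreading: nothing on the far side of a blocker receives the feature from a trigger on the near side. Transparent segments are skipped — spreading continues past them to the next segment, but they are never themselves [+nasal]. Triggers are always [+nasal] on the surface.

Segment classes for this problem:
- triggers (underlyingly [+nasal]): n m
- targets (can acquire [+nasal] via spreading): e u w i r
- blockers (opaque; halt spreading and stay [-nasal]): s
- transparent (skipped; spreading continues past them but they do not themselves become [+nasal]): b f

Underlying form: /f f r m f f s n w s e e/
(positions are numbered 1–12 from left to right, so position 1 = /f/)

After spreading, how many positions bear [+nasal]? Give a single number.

3

From /m/ at 4 rightward: 5 /f/ transparent; 6 /f/ transparent; 7 /s/ blocks.
From /n/ at 8 rightward: 9 /w/ → [+nasal]; 10 /s/ blocks.
Targets with no active source: positions 3 11 12 stay [-nasal].
[+nasal] positions on the surface: 4 8 9.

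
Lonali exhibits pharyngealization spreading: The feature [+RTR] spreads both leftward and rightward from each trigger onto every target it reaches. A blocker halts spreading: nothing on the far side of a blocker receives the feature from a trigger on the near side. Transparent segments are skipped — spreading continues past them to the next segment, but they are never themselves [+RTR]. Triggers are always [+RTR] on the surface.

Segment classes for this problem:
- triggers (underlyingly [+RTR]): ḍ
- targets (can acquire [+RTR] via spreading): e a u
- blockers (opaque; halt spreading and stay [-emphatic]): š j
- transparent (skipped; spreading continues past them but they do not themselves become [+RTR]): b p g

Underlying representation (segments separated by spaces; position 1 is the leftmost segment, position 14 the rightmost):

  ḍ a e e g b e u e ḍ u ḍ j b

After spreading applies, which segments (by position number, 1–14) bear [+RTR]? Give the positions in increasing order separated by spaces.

From /ḍ/ at 1 rightward: 2 /a/ → [+RTR]; 3 /e/ → [+RTR]; 4 /e/ → [+RTR]; 5 /g/ transparent; 6 /b/ transparent; 7 /e/ → [+RTR]; 8 /u/ → [+RTR]; 9 /e/ → [+RTR]; 10 /ḍ/ is itself a trigger — this domain ends here.
From /ḍ/ at 1 leftward: word edge.
From /ḍ/ at 10 rightward: 11 /u/ → [+RTR]; 12 /ḍ/ is itself a trigger — this domain ends here.
From /ḍ/ at 10 leftward: 9 /e/ → [+RTR]; 8 /u/ → [+RTR]; 7 /e/ → [+RTR]; 6 /b/ transparent; 5 /g/ transparent; 4 /e/ → [+RTR]; 3 /e/ → [+RTR]; 2 /a/ → [+RTR]; 1 /ḍ/ is itself a trigger — this domain ends here.
From /ḍ/ at 12 rightward: 13 /j/ blocks.
From /ḍ/ at 12 leftward: 11 /u/ → [+RTR]; 10 /ḍ/ is itself a trigger — this domain ends here.

1 2 3 4 7 8 9 10 11 12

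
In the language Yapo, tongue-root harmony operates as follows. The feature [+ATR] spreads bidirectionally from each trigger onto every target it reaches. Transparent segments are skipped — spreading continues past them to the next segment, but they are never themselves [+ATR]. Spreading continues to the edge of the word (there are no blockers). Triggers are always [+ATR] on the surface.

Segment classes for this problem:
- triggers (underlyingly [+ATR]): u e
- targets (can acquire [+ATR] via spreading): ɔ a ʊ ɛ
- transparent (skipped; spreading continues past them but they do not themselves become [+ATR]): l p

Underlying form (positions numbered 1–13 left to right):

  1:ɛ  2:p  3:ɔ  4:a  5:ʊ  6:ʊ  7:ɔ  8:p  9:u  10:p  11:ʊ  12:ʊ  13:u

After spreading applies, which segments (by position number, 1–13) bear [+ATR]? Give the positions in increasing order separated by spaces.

From /u/ at 9 rightward: 10 /p/ transparent; 11 /ʊ/ → [+ATR]; 12 /ʊ/ → [+ATR]; 13 /u/ is itself a trigger — this domain ends here.
From /u/ at 9 leftward: 8 /p/ transparent; 7 /ɔ/ → [+ATR]; 6 /ʊ/ → [+ATR]; 5 /ʊ/ → [+ATR]; 4 /a/ → [+ATR]; 3 /ɔ/ → [+ATR]; 2 /p/ transparent; 1 /ɛ/ → [+ATR]; word edge.
From /u/ at 13 rightward: word edge.
From /u/ at 13 leftward: 12 /ʊ/ → [+ATR]; 11 /ʊ/ → [+ATR]; 10 /p/ transparent; 9 /u/ is itself a trigger — this domain ends here.

1 3 4 5 6 7 9 11 12 13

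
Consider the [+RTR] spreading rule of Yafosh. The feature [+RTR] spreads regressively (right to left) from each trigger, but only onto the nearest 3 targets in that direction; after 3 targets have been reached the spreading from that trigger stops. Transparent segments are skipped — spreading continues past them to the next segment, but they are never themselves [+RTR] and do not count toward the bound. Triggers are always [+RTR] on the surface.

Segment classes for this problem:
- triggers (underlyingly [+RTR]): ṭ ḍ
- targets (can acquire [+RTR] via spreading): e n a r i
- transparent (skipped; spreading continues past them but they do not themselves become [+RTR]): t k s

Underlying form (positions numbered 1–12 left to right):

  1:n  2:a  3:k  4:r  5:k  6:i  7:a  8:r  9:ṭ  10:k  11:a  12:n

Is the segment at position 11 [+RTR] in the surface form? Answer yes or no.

no

From /ṭ/ at 9 leftward: 8 /r/ → [+RTR]; 7 /a/ → [+RTR]; 6 /i/ → [+RTR]; bound reached.
Targets with no active source: positions 1 2 4 11 12 stay [-emphatic].
[+RTR] positions on the surface: 6 7 8 9.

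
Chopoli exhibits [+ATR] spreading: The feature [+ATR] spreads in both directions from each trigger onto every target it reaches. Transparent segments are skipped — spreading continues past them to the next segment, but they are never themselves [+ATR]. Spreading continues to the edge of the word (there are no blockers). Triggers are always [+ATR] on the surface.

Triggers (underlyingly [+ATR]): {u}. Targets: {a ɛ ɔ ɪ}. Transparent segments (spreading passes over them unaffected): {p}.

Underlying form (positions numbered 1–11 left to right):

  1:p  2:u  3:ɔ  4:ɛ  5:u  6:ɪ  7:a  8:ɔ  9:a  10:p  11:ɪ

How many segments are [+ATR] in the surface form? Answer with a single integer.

From /u/ at 2 rightward: 3 /ɔ/ → [+ATR]; 4 /ɛ/ → [+ATR]; 5 /u/ is itself a trigger — this domain ends here.
From /u/ at 2 leftward: 1 /p/ transparent; word edge.
From /u/ at 5 rightward: 6 /ɪ/ → [+ATR]; 7 /a/ → [+ATR]; 8 /ɔ/ → [+ATR]; 9 /a/ → [+ATR]; 10 /p/ transparent; 11 /ɪ/ → [+ATR]; word edge.
From /u/ at 5 leftward: 4 /ɛ/ → [+ATR]; 3 /ɔ/ → [+ATR]; 2 /u/ is itself a trigger — this domain ends here.
[+ATR] positions on the surface: 2 3 4 5 6 7 8 9 11.

9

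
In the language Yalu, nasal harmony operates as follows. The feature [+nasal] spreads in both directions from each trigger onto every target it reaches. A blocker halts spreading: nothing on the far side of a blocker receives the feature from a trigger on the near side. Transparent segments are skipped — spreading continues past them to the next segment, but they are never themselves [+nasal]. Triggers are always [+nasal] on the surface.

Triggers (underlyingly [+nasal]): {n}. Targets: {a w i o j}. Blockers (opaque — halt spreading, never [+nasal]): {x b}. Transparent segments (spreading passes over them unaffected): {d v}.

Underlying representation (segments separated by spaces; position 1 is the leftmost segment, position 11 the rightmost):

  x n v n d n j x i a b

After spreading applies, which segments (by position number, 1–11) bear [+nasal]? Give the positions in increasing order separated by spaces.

From /n/ at 2 rightward: 3 /v/ transparent; 4 /n/ is itself a trigger — this domain ends here.
From /n/ at 2 leftward: 1 /x/ blocks.
From /n/ at 4 rightward: 5 /d/ transparent; 6 /n/ is itself a trigger — this domain ends here.
From /n/ at 4 leftward: 3 /v/ transparent; 2 /n/ is itself a trigger — this domain ends here.
From /n/ at 6 rightward: 7 /j/ → [+nasal]; 8 /x/ blocks.
From /n/ at 6 leftward: 5 /d/ transparent; 4 /n/ is itself a trigger — this domain ends here.
Targets with no active source: positions 9 10 stay [-nasal].

2 4 6 7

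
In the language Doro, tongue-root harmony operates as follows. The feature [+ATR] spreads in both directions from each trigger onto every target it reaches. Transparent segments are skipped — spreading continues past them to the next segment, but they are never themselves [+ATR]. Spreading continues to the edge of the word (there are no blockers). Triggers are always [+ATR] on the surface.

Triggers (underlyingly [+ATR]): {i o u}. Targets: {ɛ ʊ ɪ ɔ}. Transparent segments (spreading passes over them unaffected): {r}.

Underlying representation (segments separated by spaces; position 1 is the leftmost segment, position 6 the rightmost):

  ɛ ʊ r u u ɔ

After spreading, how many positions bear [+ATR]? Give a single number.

From /u/ at 4 rightward: 5 /u/ is itself a trigger — this domain ends here.
From /u/ at 4 leftward: 3 /r/ transparent; 2 /ʊ/ → [+ATR]; 1 /ɛ/ → [+ATR]; word edge.
From /u/ at 5 rightward: 6 /ɔ/ → [+ATR]; word edge.
From /u/ at 5 leftward: 4 /u/ is itself a trigger — this domain ends here.
[+ATR] positions on the surface: 1 2 4 5 6.

5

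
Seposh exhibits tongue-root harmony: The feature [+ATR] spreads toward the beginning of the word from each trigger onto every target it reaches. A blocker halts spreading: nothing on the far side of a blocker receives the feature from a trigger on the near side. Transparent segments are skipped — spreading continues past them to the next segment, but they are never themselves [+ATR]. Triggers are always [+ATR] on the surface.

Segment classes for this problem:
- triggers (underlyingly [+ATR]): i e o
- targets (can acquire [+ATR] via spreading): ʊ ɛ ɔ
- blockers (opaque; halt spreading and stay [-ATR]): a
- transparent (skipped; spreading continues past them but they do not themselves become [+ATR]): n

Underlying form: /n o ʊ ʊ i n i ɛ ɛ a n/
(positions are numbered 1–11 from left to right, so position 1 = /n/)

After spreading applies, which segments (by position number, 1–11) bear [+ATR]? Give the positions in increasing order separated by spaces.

2 3 4 5 7

From /o/ at 2 leftward: 1 /n/ transparent; word edge.
From /i/ at 5 leftward: 4 /ʊ/ → [+ATR]; 3 /ʊ/ → [+ATR]; 2 /o/ is itself a trigger — this domain ends here.
From /i/ at 7 leftward: 6 /n/ transparent; 5 /i/ is itself a trigger — this domain ends here.
Targets with no active source: positions 8 9 stay [-ATR].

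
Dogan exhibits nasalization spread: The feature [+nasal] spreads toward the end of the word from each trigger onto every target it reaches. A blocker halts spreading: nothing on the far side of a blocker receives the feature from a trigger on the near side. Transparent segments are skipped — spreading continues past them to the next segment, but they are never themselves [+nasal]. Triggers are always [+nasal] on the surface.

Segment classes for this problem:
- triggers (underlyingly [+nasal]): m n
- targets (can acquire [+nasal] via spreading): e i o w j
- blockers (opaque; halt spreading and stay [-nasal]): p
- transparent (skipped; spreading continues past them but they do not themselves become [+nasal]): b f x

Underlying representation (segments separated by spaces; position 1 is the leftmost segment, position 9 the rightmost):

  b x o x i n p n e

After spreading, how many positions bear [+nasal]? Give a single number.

3

From /n/ at 6 rightward: 7 /p/ blocks.
From /n/ at 8 rightward: 9 /e/ → [+nasal]; word edge.
Targets with no active source: positions 3 5 stay [-nasal].
[+nasal] positions on the surface: 6 8 9.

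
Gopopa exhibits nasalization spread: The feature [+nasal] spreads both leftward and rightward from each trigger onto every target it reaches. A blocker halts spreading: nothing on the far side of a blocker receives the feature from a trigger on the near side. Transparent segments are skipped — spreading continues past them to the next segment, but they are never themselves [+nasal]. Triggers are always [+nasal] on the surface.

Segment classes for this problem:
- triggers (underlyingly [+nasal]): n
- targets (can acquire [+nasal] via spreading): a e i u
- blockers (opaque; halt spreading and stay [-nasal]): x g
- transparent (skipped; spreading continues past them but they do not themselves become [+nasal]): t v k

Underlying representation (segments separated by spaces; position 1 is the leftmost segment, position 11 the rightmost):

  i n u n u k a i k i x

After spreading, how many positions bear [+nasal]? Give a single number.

8

From /n/ at 2 rightward: 3 /u/ → [+nasal]; 4 /n/ is itself a trigger — this domain ends here.
From /n/ at 2 leftward: 1 /i/ → [+nasal]; word edge.
From /n/ at 4 rightward: 5 /u/ → [+nasal]; 6 /k/ transparent; 7 /a/ → [+nasal]; 8 /i/ → [+nasal]; 9 /k/ transparent; 10 /i/ → [+nasal]; 11 /x/ blocks.
From /n/ at 4 leftward: 3 /u/ → [+nasal]; 2 /n/ is itself a trigger — this domain ends here.
[+nasal] positions on the surface: 1 2 3 4 5 7 8 10.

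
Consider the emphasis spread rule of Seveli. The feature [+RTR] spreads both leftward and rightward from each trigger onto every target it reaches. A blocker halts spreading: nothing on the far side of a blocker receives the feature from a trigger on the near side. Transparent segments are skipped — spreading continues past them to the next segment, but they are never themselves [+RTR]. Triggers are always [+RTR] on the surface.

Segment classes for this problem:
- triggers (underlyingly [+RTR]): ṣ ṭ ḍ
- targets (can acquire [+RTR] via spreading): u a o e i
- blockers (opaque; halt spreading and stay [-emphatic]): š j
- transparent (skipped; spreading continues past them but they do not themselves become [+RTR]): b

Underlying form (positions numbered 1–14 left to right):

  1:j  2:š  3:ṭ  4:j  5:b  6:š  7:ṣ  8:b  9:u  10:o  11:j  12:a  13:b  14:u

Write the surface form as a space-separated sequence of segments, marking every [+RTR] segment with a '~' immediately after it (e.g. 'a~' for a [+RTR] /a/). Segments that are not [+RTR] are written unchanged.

j š ṭ~ j b š ṣ~ b u~ o~ j a b u

From /ṭ/ at 3 rightward: 4 /j/ blocks.
From /ṭ/ at 3 leftward: 2 /š/ blocks.
From /ṣ/ at 7 rightward: 8 /b/ transparent; 9 /u/ → [+RTR]; 10 /o/ → [+RTR]; 11 /j/ blocks.
From /ṣ/ at 7 leftward: 6 /š/ blocks.
Targets with no active source: positions 12 14 stay [-emphatic].
[+RTR] positions on the surface: 3 7 9 10.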